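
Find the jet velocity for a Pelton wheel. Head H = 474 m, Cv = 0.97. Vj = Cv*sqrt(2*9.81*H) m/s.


Vj = 0.97 * sqrt(2*9.81*474) = 93.5428 m/s


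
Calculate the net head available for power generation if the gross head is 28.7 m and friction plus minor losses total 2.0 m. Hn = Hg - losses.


Hn = 28.7 - 2.0 = 26.7000 m


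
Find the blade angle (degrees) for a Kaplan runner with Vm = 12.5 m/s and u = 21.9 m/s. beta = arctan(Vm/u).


beta = arctan(12.5 / 21.9) = 29.7167 degrees


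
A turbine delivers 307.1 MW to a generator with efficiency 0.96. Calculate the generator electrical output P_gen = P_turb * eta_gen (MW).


P_gen = 307.1 * 0.96 = 294.8160 MW


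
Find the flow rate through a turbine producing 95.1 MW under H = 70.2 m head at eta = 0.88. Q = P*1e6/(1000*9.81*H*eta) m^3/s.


Q = 95.1 * 1e6 / (1000 * 9.81 * 70.2 * 0.88) = 156.9249 m^3/s


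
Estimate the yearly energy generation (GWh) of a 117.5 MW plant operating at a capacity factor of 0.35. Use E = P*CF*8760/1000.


E = 117.5 * 0.35 * 8760 / 1000 = 360.2550 GWh


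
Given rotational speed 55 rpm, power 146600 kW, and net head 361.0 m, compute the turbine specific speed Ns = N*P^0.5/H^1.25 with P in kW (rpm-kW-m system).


Ns = 55 * 146600^0.5 / 361.0^1.25 = 13.3828


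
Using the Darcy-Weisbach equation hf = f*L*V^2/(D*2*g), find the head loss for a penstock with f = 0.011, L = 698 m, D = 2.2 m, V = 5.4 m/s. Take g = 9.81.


hf = 0.011 * 698 * 5.4^2 / (2.2 * 2 * 9.81) = 5.1870 m


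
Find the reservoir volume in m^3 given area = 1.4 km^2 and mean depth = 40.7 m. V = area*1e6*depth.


V = 1.4 * 1e6 * 40.7 = 5.6980e+07 m^3


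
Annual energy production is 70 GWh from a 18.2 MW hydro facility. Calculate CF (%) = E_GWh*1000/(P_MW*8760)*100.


CF = 70 * 1000 / (18.2 * 8760) * 100 = 43.9059 %


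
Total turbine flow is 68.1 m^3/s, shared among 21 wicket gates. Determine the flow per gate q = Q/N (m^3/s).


q = 68.1 / 21 = 3.2429 m^3/s


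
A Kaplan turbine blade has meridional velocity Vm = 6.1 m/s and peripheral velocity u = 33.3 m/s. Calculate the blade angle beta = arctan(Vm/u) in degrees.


beta = arctan(6.1 / 33.3) = 10.3805 degrees


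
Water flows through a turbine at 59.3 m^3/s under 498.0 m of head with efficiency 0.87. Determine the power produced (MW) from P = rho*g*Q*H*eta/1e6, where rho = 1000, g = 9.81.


P = 1000 * 9.81 * 59.3 * 498.0 * 0.87 / 1e6 = 252.0416 MW


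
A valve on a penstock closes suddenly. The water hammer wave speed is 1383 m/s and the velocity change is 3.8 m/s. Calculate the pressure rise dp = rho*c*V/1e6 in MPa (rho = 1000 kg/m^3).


dp = 1000 * 1383 * 3.8 / 1e6 = 5.2554 MPa


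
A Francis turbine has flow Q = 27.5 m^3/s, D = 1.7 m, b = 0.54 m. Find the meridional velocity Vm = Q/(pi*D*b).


Vm = 27.5 / (pi * 1.7 * 0.54) = 9.5354 m/s


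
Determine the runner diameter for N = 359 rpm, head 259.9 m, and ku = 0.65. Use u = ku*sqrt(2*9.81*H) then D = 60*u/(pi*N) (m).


u = 0.65 * sqrt(2*9.81*259.9) = 46.4158 m/s
D = 60 * 46.4158 / (pi * 359) = 2.4693 m


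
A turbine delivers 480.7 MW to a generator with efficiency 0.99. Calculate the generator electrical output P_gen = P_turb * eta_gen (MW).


P_gen = 480.7 * 0.99 = 475.8930 MW


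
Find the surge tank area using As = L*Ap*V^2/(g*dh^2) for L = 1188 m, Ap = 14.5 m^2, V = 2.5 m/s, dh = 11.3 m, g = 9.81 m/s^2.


As = 1188 * 14.5 * 2.5^2 / (9.81 * 11.3^2) = 85.9486 m^2


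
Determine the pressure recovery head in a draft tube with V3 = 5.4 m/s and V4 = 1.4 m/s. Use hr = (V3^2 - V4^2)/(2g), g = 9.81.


hr = (5.4^2 - 1.4^2) / (2*9.81) = 1.3863 m


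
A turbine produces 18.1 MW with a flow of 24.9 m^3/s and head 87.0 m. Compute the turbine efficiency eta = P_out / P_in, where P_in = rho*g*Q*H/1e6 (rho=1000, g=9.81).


P_in = 1000 * 9.81 * 24.9 * 87.0 / 1e6 = 21.2514 MW
eta = 18.1 / 21.2514 = 0.8517


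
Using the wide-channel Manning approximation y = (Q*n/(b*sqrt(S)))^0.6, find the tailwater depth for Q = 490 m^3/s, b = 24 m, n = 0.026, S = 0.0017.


y = (490 * 0.026 / (24 * 0.0017^0.5))^0.6 = 4.6328 m


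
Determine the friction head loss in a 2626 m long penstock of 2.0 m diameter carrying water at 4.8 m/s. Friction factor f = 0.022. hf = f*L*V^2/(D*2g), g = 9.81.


hf = 0.022 * 2626 * 4.8^2 / (2.0 * 2 * 9.81) = 33.9212 m


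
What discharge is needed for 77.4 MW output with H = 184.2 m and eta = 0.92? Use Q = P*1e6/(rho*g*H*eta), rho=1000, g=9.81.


Q = 77.4 * 1e6 / (1000 * 9.81 * 184.2 * 0.92) = 46.5580 m^3/s


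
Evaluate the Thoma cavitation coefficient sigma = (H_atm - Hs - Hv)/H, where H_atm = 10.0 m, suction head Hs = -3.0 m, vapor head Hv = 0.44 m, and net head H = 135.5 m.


sigma = (10.0 - (-3.0) - 0.44) / 135.5 = 0.0927


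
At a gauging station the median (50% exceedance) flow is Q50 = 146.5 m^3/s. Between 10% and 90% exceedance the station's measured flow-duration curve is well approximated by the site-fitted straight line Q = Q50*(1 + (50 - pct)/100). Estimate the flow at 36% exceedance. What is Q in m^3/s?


Q = 146.5 * (1 + (50 - 36)/100) = 167.0100 m^3/s


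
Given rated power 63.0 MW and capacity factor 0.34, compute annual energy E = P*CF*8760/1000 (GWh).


E = 63.0 * 0.34 * 8760 / 1000 = 187.6392 GWh


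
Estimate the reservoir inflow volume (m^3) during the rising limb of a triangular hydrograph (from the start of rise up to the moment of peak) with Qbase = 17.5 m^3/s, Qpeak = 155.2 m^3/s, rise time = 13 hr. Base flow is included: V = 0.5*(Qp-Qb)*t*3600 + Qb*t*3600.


V = 0.5*(155.2 - 17.5)*13*3600 + 17.5*13*3600 = 4.0412e+06 m^3


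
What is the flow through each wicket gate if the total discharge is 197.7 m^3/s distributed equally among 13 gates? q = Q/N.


q = 197.7 / 13 = 15.2077 m^3/s


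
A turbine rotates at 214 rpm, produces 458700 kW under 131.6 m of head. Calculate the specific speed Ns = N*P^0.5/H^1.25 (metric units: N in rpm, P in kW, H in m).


Ns = 214 * 458700^0.5 / 131.6^1.25 = 325.1684


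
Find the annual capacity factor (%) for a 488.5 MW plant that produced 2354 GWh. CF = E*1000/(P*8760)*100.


CF = 2354 * 1000 / (488.5 * 8760) * 100 = 55.0095 %


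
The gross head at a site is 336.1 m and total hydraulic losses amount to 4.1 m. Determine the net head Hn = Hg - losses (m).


Hn = 336.1 - 4.1 = 332.0000 m


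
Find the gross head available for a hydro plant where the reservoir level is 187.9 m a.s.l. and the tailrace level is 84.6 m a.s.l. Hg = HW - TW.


Hg = 187.9 - 84.6 = 103.3000 m


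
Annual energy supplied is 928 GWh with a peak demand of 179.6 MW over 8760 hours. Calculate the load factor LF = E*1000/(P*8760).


LF = 928 * 1000 / (179.6 * 8760) = 0.5898


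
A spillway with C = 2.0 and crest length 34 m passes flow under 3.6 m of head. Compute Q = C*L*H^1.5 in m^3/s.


Q = 2.0 * 34 * 3.6^1.5 = 464.4753 m^3/s


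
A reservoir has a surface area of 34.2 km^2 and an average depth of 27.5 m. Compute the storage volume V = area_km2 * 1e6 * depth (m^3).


V = 34.2 * 1e6 * 27.5 = 9.4050e+08 m^3


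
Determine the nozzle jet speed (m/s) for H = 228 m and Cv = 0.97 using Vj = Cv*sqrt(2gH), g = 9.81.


Vj = 0.97 * sqrt(2*9.81*228) = 64.8767 m/s


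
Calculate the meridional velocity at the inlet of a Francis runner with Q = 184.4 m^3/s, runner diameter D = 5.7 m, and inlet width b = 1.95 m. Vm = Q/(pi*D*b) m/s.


Vm = 184.4 / (pi * 5.7 * 1.95) = 5.2808 m/s


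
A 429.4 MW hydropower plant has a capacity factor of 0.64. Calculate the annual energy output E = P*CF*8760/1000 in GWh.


E = 429.4 * 0.64 * 8760 / 1000 = 2407.3882 GWh


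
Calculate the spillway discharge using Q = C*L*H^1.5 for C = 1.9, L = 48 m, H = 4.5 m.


Q = 1.9 * 48 * 4.5^1.5 = 870.5899 m^3/s


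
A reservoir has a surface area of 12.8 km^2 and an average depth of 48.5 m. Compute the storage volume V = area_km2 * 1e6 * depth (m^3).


V = 12.8 * 1e6 * 48.5 = 6.2080e+08 m^3


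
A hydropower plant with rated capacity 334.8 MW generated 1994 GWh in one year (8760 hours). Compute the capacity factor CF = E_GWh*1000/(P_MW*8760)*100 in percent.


CF = 1994 * 1000 / (334.8 * 8760) * 100 = 67.9885 %


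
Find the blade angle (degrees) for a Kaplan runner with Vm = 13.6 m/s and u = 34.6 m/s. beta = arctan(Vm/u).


beta = arctan(13.6 / 34.6) = 21.4580 degrees


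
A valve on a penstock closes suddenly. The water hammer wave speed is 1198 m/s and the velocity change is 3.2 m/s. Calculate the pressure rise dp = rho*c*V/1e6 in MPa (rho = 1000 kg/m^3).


dp = 1000 * 1198 * 3.2 / 1e6 = 3.8336 MPa


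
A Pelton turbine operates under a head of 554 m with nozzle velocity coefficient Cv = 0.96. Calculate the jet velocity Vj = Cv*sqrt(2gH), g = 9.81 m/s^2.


Vj = 0.96 * sqrt(2*9.81*554) = 100.0865 m/s


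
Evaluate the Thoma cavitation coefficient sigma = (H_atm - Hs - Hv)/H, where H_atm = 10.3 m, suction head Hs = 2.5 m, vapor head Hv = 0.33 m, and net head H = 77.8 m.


sigma = (10.3 - 2.5 - 0.33) / 77.8 = 0.0960


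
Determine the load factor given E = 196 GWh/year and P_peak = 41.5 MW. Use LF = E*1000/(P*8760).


LF = 196 * 1000 / (41.5 * 8760) = 0.5391


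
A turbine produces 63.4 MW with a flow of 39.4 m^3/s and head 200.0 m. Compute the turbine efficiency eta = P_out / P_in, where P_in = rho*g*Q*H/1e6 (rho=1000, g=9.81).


P_in = 1000 * 9.81 * 39.4 * 200.0 / 1e6 = 77.3028 MW
eta = 63.4 / 77.3028 = 0.8202


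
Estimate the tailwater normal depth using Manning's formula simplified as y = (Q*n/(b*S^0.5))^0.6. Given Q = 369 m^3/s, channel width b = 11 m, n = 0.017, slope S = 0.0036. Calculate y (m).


y = (369 * 0.017 / (11 * 0.0036^0.5))^0.6 = 3.8615 m


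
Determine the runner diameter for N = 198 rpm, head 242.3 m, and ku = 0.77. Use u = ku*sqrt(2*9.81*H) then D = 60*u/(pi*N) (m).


u = 0.77 * sqrt(2*9.81*242.3) = 53.0905 m/s
D = 60 * 53.0905 / (pi * 198) = 5.1210 m


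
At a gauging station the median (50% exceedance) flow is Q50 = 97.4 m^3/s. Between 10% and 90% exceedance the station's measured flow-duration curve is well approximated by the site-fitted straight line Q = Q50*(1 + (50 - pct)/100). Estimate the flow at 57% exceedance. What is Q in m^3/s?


Q = 97.4 * (1 + (50 - 57)/100) = 90.5820 m^3/s


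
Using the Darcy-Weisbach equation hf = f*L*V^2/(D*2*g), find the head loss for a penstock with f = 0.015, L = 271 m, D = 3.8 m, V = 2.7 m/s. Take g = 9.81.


hf = 0.015 * 271 * 2.7^2 / (3.8 * 2 * 9.81) = 0.3975 m


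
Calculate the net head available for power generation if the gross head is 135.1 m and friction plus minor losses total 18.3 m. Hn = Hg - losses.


Hn = 135.1 - 18.3 = 116.8000 m


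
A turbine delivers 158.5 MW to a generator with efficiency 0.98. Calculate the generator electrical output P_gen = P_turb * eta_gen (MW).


P_gen = 158.5 * 0.98 = 155.3300 MW


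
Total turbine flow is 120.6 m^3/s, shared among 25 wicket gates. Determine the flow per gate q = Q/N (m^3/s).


q = 120.6 / 25 = 4.8240 m^3/s


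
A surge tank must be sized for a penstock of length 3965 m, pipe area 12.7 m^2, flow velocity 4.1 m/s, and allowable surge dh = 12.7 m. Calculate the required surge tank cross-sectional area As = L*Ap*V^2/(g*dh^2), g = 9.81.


As = 3965 * 12.7 * 4.1^2 / (9.81 * 12.7^2) = 534.9808 m^2


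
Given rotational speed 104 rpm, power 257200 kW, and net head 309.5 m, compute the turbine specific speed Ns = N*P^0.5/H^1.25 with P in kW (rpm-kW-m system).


Ns = 104 * 257200^0.5 / 309.5^1.25 = 40.6296


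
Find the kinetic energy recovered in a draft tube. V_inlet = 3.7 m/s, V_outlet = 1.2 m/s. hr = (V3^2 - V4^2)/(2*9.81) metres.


hr = (3.7^2 - 1.2^2) / (2*9.81) = 0.6244 m


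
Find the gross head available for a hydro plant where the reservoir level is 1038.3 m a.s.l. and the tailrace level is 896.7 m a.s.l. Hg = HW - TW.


Hg = 1038.3 - 896.7 = 141.6000 m


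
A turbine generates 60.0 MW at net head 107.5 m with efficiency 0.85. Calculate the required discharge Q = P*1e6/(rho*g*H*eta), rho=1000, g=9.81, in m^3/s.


Q = 60.0 * 1e6 / (1000 * 9.81 * 107.5 * 0.85) = 66.9352 m^3/s


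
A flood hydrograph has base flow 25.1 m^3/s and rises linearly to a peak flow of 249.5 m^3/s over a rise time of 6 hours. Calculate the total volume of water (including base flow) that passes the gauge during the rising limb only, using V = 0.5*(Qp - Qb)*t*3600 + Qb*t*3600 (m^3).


V = 0.5*(249.5 - 25.1)*6*3600 + 25.1*6*3600 = 2.9657e+06 m^3


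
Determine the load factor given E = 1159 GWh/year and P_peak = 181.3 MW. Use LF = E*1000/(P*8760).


LF = 1159 * 1000 / (181.3 * 8760) = 0.7298


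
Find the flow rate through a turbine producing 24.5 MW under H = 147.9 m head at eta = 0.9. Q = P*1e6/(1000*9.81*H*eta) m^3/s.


Q = 24.5 * 1e6 / (1000 * 9.81 * 147.9 * 0.9) = 18.7623 m^3/s


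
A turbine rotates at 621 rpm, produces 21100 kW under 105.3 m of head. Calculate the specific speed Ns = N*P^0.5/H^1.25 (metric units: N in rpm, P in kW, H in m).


Ns = 621 * 21100^0.5 / 105.3^1.25 = 267.4221


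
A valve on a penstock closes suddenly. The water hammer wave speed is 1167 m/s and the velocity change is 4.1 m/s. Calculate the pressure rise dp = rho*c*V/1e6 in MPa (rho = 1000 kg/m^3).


dp = 1000 * 1167 * 4.1 / 1e6 = 4.7847 MPa


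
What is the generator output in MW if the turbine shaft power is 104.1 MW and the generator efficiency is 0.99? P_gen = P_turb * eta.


P_gen = 104.1 * 0.99 = 103.0590 MW


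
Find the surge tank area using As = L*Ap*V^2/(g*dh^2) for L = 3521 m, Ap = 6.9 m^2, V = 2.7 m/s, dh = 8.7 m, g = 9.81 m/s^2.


As = 3521 * 6.9 * 2.7^2 / (9.81 * 8.7^2) = 238.5257 m^2


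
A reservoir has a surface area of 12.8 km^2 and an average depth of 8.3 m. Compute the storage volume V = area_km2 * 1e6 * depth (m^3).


V = 12.8 * 1e6 * 8.3 = 1.0624e+08 m^3


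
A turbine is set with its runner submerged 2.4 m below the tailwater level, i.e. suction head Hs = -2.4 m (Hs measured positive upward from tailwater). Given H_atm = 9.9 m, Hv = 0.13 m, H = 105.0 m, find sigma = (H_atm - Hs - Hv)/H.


sigma = (9.9 - (-2.4) - 0.13) / 105.0 = 0.1159


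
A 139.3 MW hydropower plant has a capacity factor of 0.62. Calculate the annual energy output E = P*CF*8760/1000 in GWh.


E = 139.3 * 0.62 * 8760 / 1000 = 756.5662 GWh


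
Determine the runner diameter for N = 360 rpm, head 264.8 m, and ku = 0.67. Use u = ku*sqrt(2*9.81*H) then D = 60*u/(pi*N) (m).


u = 0.67 * sqrt(2*9.81*264.8) = 48.2929 m/s
D = 60 * 48.2929 / (pi * 360) = 2.5620 m


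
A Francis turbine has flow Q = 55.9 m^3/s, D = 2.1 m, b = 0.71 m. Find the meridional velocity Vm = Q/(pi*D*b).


Vm = 55.9 / (pi * 2.1 * 0.71) = 11.9340 m/s


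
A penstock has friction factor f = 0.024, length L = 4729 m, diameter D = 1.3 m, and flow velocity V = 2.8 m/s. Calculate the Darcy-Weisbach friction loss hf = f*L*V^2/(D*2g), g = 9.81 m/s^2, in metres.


hf = 0.024 * 4729 * 2.8^2 / (1.3 * 2 * 9.81) = 34.8862 m


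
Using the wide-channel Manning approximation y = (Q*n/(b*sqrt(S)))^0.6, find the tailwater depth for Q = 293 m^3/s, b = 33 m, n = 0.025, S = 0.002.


y = (293 * 0.025 / (33 * 0.002^0.5))^0.6 = 2.6150 m


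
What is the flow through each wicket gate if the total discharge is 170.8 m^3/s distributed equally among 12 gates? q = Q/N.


q = 170.8 / 12 = 14.2333 m^3/s


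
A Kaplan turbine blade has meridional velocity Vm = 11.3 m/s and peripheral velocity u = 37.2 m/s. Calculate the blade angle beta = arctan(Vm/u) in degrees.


beta = arctan(11.3 / 37.2) = 16.8969 degrees


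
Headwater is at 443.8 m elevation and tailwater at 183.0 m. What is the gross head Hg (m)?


Hg = 443.8 - 183.0 = 260.8000 m


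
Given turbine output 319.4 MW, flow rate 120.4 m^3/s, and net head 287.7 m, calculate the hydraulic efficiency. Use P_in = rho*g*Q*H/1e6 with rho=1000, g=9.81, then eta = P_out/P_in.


P_in = 1000 * 9.81 * 120.4 * 287.7 / 1e6 = 339.8094 MW
eta = 319.4 / 339.8094 = 0.9399


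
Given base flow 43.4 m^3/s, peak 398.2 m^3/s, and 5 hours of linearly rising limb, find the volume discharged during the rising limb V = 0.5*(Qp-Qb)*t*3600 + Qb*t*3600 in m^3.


V = 0.5*(398.2 - 43.4)*5*3600 + 43.4*5*3600 = 3.9744e+06 m^3


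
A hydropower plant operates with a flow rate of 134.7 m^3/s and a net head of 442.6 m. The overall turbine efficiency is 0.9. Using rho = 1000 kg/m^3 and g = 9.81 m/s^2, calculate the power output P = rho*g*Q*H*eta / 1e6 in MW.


P = 1000 * 9.81 * 134.7 * 442.6 * 0.9 / 1e6 = 526.3693 MW


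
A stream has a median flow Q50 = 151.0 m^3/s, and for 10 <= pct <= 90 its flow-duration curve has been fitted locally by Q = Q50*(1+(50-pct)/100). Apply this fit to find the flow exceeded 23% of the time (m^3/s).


Q = 151.0 * (1 + (50 - 23)/100) = 191.7700 m^3/s


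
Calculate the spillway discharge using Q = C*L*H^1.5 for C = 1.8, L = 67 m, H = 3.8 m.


Q = 1.8 * 67 * 3.8^1.5 = 893.3522 m^3/s


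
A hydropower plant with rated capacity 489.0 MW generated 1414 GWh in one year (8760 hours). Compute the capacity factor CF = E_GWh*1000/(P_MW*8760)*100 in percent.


CF = 1414 * 1000 / (489.0 * 8760) * 100 = 33.0093 %


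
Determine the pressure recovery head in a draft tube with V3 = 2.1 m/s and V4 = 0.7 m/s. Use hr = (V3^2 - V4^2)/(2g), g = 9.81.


hr = (2.1^2 - 0.7^2) / (2*9.81) = 0.1998 m


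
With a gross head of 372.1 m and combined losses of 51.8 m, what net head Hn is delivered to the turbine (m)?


Hn = 372.1 - 51.8 = 320.3000 m


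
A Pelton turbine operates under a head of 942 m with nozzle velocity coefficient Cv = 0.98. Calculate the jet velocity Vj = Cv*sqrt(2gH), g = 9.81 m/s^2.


Vj = 0.98 * sqrt(2*9.81*942) = 133.2297 m/s


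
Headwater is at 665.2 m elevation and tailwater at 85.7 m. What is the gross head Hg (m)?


Hg = 665.2 - 85.7 = 579.5000 m


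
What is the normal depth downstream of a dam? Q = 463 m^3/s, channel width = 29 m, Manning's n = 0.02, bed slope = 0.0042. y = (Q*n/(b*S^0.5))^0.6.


y = (463 * 0.02 / (29 * 0.0042^0.5))^0.6 = 2.6035 m


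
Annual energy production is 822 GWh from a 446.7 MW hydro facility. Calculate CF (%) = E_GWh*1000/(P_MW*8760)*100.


CF = 822 * 1000 / (446.7 * 8760) * 100 = 21.0064 %


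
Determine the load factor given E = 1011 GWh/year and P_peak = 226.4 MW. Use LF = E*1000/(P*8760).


LF = 1011 * 1000 / (226.4 * 8760) = 0.5098


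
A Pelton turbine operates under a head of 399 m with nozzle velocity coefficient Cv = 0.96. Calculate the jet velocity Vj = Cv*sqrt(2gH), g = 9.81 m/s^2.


Vj = 0.96 * sqrt(2*9.81*399) = 84.9390 m/s


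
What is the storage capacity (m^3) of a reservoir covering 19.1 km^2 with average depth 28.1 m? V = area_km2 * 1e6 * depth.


V = 19.1 * 1e6 * 28.1 = 5.3671e+08 m^3


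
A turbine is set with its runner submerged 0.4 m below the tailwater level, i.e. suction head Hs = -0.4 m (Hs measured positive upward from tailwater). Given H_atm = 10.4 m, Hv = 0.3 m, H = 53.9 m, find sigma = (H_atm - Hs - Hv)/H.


sigma = (10.4 - (-0.4) - 0.3) / 53.9 = 0.1948


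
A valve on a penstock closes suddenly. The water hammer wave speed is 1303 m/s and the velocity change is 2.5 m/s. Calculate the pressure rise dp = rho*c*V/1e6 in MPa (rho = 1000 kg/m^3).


dp = 1000 * 1303 * 2.5 / 1e6 = 3.2575 MPa


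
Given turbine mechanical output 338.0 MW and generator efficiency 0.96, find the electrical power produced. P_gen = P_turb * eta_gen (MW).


P_gen = 338.0 * 0.96 = 324.4800 MW


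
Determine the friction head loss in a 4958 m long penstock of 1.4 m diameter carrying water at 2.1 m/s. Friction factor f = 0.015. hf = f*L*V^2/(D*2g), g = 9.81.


hf = 0.015 * 4958 * 2.1^2 / (1.4 * 2 * 9.81) = 11.9401 m


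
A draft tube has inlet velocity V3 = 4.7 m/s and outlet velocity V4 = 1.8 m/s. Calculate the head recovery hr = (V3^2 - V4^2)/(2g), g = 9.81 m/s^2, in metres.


hr = (4.7^2 - 1.8^2) / (2*9.81) = 0.9608 m


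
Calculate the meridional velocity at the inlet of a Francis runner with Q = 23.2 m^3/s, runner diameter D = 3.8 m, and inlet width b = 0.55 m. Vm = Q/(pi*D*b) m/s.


Vm = 23.2 / (pi * 3.8 * 0.55) = 3.5334 m/s


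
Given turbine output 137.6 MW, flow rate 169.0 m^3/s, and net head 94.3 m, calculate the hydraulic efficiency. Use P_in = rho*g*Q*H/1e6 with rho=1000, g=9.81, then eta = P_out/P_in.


P_in = 1000 * 9.81 * 169.0 * 94.3 / 1e6 = 156.3390 MW
eta = 137.6 / 156.3390 = 0.8801


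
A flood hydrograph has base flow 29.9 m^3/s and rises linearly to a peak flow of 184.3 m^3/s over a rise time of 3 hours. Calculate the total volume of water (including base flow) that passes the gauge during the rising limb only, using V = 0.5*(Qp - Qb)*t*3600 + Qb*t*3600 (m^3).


V = 0.5*(184.3 - 29.9)*3*3600 + 29.9*3*3600 = 1.1567e+06 m^3


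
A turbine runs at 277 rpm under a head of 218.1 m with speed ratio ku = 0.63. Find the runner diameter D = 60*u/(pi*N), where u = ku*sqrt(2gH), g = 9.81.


u = 0.63 * sqrt(2*9.81*218.1) = 41.2114 m/s
D = 60 * 41.2114 / (pi * 277) = 2.8414 m


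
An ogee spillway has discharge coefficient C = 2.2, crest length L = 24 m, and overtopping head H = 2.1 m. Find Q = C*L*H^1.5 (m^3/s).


Q = 2.2 * 24 * 2.1^1.5 = 160.6804 m^3/s


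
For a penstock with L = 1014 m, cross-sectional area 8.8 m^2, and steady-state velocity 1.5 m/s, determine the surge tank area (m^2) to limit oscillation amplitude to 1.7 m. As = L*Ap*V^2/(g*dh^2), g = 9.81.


As = 1014 * 8.8 * 1.5^2 / (9.81 * 1.7^2) = 708.1680 m^2


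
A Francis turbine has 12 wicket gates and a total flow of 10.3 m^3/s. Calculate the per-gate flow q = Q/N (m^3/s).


q = 10.3 / 12 = 0.8583 m^3/s


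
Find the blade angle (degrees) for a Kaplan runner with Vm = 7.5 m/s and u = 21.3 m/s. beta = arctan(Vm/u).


beta = arctan(7.5 / 21.3) = 19.3978 degrees


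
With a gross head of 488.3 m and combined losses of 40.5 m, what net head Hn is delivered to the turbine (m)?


Hn = 488.3 - 40.5 = 447.8000 m


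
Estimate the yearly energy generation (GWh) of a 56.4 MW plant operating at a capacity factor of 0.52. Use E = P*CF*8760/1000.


E = 56.4 * 0.52 * 8760 / 1000 = 256.9133 GWh


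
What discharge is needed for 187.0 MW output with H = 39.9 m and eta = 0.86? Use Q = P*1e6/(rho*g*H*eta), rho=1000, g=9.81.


Q = 187.0 * 1e6 / (1000 * 9.81 * 39.9 * 0.86) = 555.5220 m^3/s


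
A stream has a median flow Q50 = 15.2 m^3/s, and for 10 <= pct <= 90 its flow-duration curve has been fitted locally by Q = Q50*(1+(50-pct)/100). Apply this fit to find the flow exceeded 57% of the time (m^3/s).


Q = 15.2 * (1 + (50 - 57)/100) = 14.1360 m^3/s


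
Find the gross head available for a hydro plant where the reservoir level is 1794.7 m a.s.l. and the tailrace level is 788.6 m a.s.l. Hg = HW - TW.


Hg = 1794.7 - 788.6 = 1006.1000 m


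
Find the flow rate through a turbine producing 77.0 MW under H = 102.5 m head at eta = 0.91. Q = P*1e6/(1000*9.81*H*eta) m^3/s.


Q = 77.0 * 1e6 / (1000 * 9.81 * 102.5 * 0.91) = 84.1505 m^3/s


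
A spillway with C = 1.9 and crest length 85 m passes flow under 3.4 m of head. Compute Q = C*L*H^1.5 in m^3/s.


Q = 1.9 * 85 * 3.4^1.5 = 1012.4904 m^3/s


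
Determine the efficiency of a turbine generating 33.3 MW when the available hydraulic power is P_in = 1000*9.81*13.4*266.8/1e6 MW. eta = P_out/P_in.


P_in = 1000 * 9.81 * 13.4 * 266.8 / 1e6 = 35.0719 MW
eta = 33.3 / 35.0719 = 0.9495


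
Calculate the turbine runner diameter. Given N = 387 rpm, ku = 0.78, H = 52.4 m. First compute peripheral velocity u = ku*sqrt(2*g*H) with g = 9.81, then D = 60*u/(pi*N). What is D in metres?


u = 0.78 * sqrt(2*9.81*52.4) = 25.0098 m/s
D = 60 * 25.0098 / (pi * 387) = 1.2342 m


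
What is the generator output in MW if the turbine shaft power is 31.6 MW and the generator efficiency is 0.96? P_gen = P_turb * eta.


P_gen = 31.6 * 0.96 = 30.3360 MW


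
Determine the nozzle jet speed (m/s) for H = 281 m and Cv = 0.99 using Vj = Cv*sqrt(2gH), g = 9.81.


Vj = 0.99 * sqrt(2*9.81*281) = 73.5085 m/s


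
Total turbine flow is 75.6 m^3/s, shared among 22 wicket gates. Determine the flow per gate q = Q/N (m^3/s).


q = 75.6 / 22 = 3.4364 m^3/s


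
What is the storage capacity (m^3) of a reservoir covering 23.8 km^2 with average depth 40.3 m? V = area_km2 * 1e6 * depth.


V = 23.8 * 1e6 * 40.3 = 9.5914e+08 m^3


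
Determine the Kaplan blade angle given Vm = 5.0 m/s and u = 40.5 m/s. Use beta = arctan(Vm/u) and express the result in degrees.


beta = arctan(5.0 / 40.5) = 7.0379 degrees


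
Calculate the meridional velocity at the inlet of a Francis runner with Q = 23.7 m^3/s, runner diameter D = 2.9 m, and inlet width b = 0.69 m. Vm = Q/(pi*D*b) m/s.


Vm = 23.7 / (pi * 2.9 * 0.69) = 3.7701 m/s


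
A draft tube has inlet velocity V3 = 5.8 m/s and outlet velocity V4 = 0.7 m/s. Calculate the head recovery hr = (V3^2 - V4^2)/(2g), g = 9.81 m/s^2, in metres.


hr = (5.8^2 - 0.7^2) / (2*9.81) = 1.6896 m


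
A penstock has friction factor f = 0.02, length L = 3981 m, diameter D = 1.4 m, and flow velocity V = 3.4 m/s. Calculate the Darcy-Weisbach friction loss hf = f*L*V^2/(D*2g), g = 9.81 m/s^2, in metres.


hf = 0.02 * 3981 * 3.4^2 / (1.4 * 2 * 9.81) = 33.5083 m


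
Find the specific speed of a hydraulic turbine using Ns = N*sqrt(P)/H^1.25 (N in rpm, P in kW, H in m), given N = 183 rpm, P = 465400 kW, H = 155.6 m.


Ns = 183 * 465400^0.5 / 155.6^1.25 = 227.1707


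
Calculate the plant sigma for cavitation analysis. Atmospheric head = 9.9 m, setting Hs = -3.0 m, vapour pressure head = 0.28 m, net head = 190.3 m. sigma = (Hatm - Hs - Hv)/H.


sigma = (9.9 - (-3.0) - 0.28) / 190.3 = 0.0663


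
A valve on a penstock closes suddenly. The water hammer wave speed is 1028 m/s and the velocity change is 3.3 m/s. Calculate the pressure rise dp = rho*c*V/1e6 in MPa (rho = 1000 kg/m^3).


dp = 1000 * 1028 * 3.3 / 1e6 = 3.3924 MPa


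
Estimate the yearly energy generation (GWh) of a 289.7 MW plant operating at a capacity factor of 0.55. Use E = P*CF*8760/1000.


E = 289.7 * 0.55 * 8760 / 1000 = 1395.7746 GWh


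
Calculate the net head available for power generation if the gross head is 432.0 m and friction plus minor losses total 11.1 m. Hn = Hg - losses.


Hn = 432.0 - 11.1 = 420.9000 m


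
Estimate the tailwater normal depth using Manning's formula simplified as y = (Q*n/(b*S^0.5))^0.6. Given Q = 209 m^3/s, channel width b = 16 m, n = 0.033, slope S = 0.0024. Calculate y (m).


y = (209 * 0.033 / (16 * 0.0024^0.5))^0.6 = 3.6869 m


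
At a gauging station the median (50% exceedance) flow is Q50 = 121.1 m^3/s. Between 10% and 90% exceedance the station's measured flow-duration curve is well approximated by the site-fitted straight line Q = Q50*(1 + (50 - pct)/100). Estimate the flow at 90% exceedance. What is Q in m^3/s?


Q = 121.1 * (1 + (50 - 90)/100) = 72.6600 m^3/s


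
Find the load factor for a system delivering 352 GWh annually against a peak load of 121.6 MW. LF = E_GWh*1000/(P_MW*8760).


LF = 352 * 1000 / (121.6 * 8760) = 0.3304


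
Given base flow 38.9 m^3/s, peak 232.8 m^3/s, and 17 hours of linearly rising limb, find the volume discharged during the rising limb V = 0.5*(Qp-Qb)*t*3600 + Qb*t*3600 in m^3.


V = 0.5*(232.8 - 38.9)*17*3600 + 38.9*17*3600 = 8.3140e+06 m^3


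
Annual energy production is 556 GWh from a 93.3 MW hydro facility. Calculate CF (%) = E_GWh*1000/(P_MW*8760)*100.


CF = 556 * 1000 / (93.3 * 8760) * 100 = 68.0282 %


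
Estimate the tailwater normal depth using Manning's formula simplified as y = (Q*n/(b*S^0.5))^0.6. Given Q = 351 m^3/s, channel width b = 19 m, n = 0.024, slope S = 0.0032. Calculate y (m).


y = (351 * 0.024 / (19 * 0.0032^0.5))^0.6 = 3.4396 m


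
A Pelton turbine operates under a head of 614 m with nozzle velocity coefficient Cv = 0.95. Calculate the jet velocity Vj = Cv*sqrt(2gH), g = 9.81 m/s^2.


Vj = 0.95 * sqrt(2*9.81*614) = 104.2695 m/s


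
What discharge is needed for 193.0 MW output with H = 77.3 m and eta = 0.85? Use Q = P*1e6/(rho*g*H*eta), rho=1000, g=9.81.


Q = 193.0 * 1e6 / (1000 * 9.81 * 77.3 * 0.85) = 299.4263 m^3/s


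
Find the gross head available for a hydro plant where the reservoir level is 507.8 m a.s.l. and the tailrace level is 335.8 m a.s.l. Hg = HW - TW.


Hg = 507.8 - 335.8 = 172.0000 m


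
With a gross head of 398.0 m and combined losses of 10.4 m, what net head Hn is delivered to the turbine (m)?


Hn = 398.0 - 10.4 = 387.6000 m


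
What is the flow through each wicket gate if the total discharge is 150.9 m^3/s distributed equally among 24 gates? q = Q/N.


q = 150.9 / 24 = 6.2875 m^3/s


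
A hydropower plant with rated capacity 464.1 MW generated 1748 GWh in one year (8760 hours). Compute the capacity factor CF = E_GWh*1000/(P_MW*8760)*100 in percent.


CF = 1748 * 1000 / (464.1 * 8760) * 100 = 42.9958 %


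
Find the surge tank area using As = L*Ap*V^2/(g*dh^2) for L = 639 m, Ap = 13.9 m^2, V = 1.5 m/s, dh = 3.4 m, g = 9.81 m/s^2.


As = 639 * 13.9 * 1.5^2 / (9.81 * 3.4^2) = 176.2265 m^2


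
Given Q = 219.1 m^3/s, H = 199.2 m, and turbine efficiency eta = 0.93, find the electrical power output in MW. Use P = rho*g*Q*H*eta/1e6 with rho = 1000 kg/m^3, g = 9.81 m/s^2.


P = 1000 * 9.81 * 219.1 * 199.2 * 0.93 / 1e6 = 398.1839 MW


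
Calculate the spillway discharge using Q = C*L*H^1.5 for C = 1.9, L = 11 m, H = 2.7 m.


Q = 1.9 * 11 * 2.7^1.5 = 92.7240 m^3/s


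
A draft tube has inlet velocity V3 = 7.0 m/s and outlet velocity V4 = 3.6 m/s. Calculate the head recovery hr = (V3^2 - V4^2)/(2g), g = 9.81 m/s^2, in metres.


hr = (7.0^2 - 3.6^2) / (2*9.81) = 1.8369 m


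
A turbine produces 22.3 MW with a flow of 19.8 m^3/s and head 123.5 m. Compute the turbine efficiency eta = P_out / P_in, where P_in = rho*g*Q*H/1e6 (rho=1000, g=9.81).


P_in = 1000 * 9.81 * 19.8 * 123.5 / 1e6 = 23.9884 MW
eta = 22.3 / 23.9884 = 0.9296


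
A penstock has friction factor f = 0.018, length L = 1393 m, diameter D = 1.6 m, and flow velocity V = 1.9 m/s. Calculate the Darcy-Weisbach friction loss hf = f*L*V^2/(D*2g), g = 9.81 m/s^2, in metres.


hf = 0.018 * 1393 * 1.9^2 / (1.6 * 2 * 9.81) = 2.8834 m


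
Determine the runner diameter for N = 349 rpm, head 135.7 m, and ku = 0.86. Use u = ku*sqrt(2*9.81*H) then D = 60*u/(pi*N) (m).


u = 0.86 * sqrt(2*9.81*135.7) = 44.3749 m/s
D = 60 * 44.3749 / (pi * 349) = 2.4284 m


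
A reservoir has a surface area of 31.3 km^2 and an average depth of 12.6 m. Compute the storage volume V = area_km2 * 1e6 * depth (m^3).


V = 31.3 * 1e6 * 12.6 = 3.9438e+08 m^3


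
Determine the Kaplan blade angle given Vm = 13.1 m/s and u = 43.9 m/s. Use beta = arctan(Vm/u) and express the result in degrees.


beta = arctan(13.1 / 43.9) = 16.6154 degrees


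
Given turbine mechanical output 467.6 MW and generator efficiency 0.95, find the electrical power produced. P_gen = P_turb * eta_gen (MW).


P_gen = 467.6 * 0.95 = 444.2200 MW


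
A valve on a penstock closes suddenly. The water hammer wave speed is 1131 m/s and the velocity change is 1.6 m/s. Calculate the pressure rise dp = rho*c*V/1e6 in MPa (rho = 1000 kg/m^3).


dp = 1000 * 1131 * 1.6 / 1e6 = 1.8096 MPa


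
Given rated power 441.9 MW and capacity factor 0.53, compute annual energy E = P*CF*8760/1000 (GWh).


E = 441.9 * 0.53 * 8760 / 1000 = 2051.6533 GWh


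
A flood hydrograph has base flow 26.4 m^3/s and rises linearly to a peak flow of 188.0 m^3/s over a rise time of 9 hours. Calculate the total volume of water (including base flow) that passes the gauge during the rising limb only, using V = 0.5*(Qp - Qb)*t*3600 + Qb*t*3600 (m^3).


V = 0.5*(188.0 - 26.4)*9*3600 + 26.4*9*3600 = 3.4733e+06 m^3


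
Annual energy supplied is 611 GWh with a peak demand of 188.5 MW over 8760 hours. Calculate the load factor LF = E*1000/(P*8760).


LF = 611 * 1000 / (188.5 * 8760) = 0.3700


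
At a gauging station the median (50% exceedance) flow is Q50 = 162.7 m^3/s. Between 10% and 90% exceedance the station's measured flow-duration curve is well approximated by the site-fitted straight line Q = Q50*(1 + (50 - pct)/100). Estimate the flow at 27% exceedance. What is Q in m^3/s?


Q = 162.7 * (1 + (50 - 27)/100) = 200.1210 m^3/s


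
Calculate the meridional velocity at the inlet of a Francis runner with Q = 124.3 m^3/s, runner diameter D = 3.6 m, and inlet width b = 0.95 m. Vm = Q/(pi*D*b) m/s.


Vm = 124.3 / (pi * 3.6 * 0.95) = 11.5690 m/s


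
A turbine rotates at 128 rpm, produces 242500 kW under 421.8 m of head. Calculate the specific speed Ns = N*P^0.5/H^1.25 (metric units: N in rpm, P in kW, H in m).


Ns = 128 * 242500^0.5 / 421.8^1.25 = 32.9748


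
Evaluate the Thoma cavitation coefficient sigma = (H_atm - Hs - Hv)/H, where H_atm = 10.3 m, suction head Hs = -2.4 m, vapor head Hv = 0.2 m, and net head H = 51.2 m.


sigma = (10.3 - (-2.4) - 0.2) / 51.2 = 0.2441


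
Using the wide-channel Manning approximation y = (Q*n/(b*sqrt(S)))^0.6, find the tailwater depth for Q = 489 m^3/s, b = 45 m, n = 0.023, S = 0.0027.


y = (489 * 0.023 / (45 * 0.0027^0.5))^0.6 = 2.5662 m


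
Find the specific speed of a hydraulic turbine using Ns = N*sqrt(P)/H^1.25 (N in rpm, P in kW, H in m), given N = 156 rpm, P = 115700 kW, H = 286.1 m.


Ns = 156 * 115700^0.5 / 286.1^1.25 = 45.0966


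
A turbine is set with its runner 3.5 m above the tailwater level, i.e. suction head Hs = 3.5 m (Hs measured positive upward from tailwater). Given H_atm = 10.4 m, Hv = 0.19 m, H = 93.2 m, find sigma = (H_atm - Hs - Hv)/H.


sigma = (10.4 - 3.5 - 0.19) / 93.2 = 0.0720


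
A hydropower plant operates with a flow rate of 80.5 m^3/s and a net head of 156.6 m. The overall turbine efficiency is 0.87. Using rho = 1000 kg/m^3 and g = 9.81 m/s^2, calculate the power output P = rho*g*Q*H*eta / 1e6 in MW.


P = 1000 * 9.81 * 80.5 * 156.6 * 0.87 / 1e6 = 107.5910 MW


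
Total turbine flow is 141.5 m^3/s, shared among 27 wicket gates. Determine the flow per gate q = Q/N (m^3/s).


q = 141.5 / 27 = 5.2407 m^3/s


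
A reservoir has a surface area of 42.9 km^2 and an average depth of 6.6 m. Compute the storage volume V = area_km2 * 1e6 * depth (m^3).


V = 42.9 * 1e6 * 6.6 = 2.8314e+08 m^3


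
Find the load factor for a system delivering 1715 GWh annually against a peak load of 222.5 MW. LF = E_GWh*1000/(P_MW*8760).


LF = 1715 * 1000 / (222.5 * 8760) = 0.8799


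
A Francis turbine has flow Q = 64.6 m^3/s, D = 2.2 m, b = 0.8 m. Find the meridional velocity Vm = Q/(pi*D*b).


Vm = 64.6 / (pi * 2.2 * 0.8) = 11.6834 m/s


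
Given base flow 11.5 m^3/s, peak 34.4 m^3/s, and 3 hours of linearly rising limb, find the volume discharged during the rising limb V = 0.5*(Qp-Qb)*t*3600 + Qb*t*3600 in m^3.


V = 0.5*(34.4 - 11.5)*3*3600 + 11.5*3*3600 = 247860.0000 m^3


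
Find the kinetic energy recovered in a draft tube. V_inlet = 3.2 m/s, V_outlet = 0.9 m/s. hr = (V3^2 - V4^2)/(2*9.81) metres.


hr = (3.2^2 - 0.9^2) / (2*9.81) = 0.4806 m


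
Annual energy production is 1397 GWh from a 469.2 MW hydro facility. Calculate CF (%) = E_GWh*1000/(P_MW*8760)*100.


CF = 1397 * 1000 / (469.2 * 8760) * 100 = 33.9887 %


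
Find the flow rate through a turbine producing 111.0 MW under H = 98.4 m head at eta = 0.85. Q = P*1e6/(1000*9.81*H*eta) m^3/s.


Q = 111.0 * 1e6 / (1000 * 9.81 * 98.4 * 0.85) = 135.2820 m^3/s


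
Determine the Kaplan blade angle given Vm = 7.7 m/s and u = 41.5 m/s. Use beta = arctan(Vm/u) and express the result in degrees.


beta = arctan(7.7 / 41.5) = 10.5113 degrees


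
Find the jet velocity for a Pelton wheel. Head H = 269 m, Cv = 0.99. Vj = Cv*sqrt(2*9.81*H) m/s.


Vj = 0.99 * sqrt(2*9.81*269) = 71.9218 m/s


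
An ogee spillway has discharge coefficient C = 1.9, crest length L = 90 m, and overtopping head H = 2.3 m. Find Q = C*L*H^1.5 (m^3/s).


Q = 1.9 * 90 * 2.3^1.5 = 596.4690 m^3/s


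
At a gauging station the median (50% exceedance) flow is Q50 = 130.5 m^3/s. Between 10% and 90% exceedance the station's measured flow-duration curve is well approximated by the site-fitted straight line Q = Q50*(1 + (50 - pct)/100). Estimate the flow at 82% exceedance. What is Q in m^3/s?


Q = 130.5 * (1 + (50 - 82)/100) = 88.7400 m^3/s


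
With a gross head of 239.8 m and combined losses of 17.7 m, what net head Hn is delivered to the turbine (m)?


Hn = 239.8 - 17.7 = 222.1000 m


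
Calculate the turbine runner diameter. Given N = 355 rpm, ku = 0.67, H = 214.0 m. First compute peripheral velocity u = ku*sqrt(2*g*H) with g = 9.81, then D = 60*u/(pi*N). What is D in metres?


u = 0.67 * sqrt(2*9.81*214.0) = 43.4141 m/s
D = 60 * 43.4141 / (pi * 355) = 2.3356 m


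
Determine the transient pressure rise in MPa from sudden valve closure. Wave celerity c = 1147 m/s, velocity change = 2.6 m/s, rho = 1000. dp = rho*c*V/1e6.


dp = 1000 * 1147 * 2.6 / 1e6 = 2.9822 MPa


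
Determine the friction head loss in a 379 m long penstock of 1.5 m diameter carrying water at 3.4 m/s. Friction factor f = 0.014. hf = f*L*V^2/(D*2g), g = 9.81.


hf = 0.014 * 379 * 3.4^2 / (1.5 * 2 * 9.81) = 2.0842 m


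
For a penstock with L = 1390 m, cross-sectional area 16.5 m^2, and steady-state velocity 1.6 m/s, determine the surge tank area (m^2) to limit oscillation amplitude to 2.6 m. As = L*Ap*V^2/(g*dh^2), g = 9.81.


As = 1390 * 16.5 * 1.6^2 / (9.81 * 2.6^2) = 885.3663 m^2


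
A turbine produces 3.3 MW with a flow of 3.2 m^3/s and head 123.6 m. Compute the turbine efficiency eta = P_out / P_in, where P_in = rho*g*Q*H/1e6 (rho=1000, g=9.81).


P_in = 1000 * 9.81 * 3.2 * 123.6 / 1e6 = 3.8801 MW
eta = 3.3 / 3.8801 = 0.8505


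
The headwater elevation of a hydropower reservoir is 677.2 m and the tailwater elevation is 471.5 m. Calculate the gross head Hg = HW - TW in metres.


Hg = 677.2 - 471.5 = 205.7000 m


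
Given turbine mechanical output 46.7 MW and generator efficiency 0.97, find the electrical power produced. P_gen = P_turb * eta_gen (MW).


P_gen = 46.7 * 0.97 = 45.2990 MW


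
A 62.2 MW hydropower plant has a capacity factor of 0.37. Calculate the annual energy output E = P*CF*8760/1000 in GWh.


E = 62.2 * 0.37 * 8760 / 1000 = 201.6026 GWh


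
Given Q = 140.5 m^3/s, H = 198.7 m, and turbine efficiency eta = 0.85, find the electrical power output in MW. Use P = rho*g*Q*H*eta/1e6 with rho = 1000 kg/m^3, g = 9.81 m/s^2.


P = 1000 * 9.81 * 140.5 * 198.7 * 0.85 / 1e6 = 232.7888 MW


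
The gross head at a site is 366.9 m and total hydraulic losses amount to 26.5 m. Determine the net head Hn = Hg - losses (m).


Hn = 366.9 - 26.5 = 340.4000 m


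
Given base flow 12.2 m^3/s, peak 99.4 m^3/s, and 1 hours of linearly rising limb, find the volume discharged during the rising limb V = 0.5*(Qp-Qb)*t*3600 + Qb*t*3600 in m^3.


V = 0.5*(99.4 - 12.2)*1*3600 + 12.2*1*3600 = 200880.0000 m^3


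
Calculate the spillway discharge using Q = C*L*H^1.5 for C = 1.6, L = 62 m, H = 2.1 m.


Q = 1.6 * 62 * 2.1^1.5 = 301.8844 m^3/s


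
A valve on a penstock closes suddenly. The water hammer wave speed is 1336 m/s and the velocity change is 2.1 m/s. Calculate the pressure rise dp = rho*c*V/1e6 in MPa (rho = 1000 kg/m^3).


dp = 1000 * 1336 * 2.1 / 1e6 = 2.8056 MPa


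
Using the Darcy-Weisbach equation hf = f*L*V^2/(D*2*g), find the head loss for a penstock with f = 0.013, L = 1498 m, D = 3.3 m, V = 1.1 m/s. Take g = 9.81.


hf = 0.013 * 1498 * 1.1^2 / (3.3 * 2 * 9.81) = 0.3639 m
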